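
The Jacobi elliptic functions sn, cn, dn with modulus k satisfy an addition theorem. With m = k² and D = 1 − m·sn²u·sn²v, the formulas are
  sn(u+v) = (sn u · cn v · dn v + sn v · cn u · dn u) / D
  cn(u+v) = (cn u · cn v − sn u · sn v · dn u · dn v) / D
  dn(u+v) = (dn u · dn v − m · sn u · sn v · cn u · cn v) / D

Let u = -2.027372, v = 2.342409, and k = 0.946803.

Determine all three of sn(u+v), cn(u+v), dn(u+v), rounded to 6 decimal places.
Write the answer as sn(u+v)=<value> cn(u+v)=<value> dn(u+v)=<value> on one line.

sn(u+v)=0.305512 cn(u+v)=0.952188 dn(u+v)=0.957251

sn u = -0.9839669489396818, cn u = 0.1783508996173935, dn u = 0.3634265376885029
sn v = 0.997476723534812, cn v = 0.07099426741826591, dn v = 0.3287587002264228
m = k² = 0.896435920809
D = 1 − m·sn²u·sn²v = 0.1364533323396039
sn(u+v) = (sn u·cn v·dn v + sn v·cn u·dn u)/D = 0.04168812565611969/0.1364533323396039 = 0.3055119647233432
cn(u+v) = (cn u·cn v − sn u·sn v·dn u·dn v)/D = 0.1299292580055084/0.1364533323396039 = 0.9521882373831777
dn(u+v) = (dn u·dn v − m·sn u·sn v·cn u·cn v)/D = 0.1306200447118323/0.1364533323396039 = 0.9572506766397341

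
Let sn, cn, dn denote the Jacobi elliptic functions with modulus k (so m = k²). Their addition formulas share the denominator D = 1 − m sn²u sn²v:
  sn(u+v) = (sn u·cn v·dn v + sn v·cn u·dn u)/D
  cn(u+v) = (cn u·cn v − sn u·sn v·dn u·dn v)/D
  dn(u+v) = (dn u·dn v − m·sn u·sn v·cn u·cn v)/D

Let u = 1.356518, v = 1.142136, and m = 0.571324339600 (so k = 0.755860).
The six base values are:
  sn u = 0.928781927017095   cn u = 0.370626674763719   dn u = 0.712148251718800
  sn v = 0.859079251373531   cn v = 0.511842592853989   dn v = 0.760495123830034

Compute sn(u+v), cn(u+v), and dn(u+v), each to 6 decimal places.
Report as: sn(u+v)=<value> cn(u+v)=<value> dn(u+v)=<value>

m = k² = 0.5713243396
D = 1 − m·sn²u·sn²v = 0.6362720304433186
sn(u+v) = (sn u·cn v·dn v + sn v·cn u·dn u)/D = 0.5882782464255087/0.6362720304433186 = 0.9245703382806714
cn(u+v) = (cn u·cn v − sn u·sn v·dn u·dn v)/D = -0.2424268993057325/0.6362720304433186 = -0.3810114034665693
dn(u+v) = (dn u·dn v − m·sn u·sn v·cn u·cn v)/D = 0.4551078361551521/0.6362720304433186 = 0.7152724218257064

sn(u+v)=0.924570 cn(u+v)=-0.381011 dn(u+v)=0.715272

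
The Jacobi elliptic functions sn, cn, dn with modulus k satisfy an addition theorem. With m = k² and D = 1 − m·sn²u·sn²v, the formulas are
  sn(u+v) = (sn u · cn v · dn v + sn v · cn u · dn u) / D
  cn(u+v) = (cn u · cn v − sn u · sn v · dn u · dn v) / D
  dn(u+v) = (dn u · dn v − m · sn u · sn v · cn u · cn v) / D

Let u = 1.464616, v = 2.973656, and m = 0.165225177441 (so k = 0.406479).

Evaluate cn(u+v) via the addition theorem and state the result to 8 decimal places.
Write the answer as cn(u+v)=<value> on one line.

cn(u+v)=-0.43481500

sn u = 0.9867984608945748, cn u = 0.1619530721415877, dn u = 0.91602864599999
sn v = 0.3055692429739913, cn v = -0.9521698576138093, dn v = 0.9922562682260276
m = k² = 0.165225177441
D = 1 − m·sn²u·sn²v = 0.9849771465603481
cn(u+v) = (cn u·cn v − sn u·sn v·dn u·dn v)/D = -0.4282828339895197/0.9849771465603481 = -0.4348149959469942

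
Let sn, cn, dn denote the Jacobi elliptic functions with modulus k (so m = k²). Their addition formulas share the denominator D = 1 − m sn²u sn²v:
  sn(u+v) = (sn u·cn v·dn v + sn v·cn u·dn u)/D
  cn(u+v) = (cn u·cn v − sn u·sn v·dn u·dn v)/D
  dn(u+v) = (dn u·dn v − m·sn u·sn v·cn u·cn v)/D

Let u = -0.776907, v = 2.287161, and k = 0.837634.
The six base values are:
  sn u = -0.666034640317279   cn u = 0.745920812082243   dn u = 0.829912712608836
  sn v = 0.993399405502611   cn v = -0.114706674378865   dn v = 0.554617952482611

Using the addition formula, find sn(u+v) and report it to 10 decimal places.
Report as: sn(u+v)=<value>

sn(u+v)=0.9487403950

m = k² = 0.701630717956
D = 1 − m·sn²u·sn²v = 0.6928503528891009
sn(u+v) = (sn u·cn v·dn v + sn v·cn u·dn u)/D = 0.6573351174644832/0.6928503528891009 = 0.9487403949835291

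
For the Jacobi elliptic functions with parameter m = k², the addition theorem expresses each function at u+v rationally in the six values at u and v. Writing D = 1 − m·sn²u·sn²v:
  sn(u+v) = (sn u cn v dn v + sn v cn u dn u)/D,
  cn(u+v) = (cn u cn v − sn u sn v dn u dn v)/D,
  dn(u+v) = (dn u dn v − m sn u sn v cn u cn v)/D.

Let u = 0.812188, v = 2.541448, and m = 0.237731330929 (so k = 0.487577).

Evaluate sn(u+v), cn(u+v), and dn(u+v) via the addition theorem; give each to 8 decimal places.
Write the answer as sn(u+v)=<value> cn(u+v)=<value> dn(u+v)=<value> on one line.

sn u = 0.7129267711417092, cn u = 0.7012384893810785, dn u = 0.937640434650881
sn v = 0.7160037080180643, cn v = -0.6980964762154172, dn v = 0.9370828909347936
m = k² = 0.237731330929
D = 1 − m·sn²u·sn²v = 0.9380549210131195
sn(u+v) = (sn u·cn v·dn v + sn v·cn u·dn u)/D = 0.004400938576073414/0.9380549210131195 = 0.004691557474396388
cn(u+v) = (cn u·cn v − sn u·sn v·dn u·dn v)/D = -0.9380445973281758/0.9380549210131195 = -0.9999889945836726
dn(u+v) = (dn u·dn v − m·sn u·sn v·cn u·cn v)/D = 0.9380524667600523/0.9380549210131195 = 0.9999973836787034

sn(u+v)=0.00469156 cn(u+v)=-0.99998899 dn(u+v)=0.99999738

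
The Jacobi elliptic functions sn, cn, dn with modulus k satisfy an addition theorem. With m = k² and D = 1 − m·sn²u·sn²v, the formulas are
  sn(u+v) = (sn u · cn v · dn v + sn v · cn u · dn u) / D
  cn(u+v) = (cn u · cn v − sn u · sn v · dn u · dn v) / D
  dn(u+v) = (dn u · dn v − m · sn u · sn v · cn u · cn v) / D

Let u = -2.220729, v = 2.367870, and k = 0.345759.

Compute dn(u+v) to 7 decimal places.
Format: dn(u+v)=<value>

sn u = -0.8438649713738868, cn u = -0.5365555983196423, dn u = 0.9564873162977822
sn v = 0.7598614367333888, cn v = -0.6500850690221012, dn v = 0.9648696850230539
m = k² = 0.119549286081
D = 1 − m·sn²u·sn²v = 0.9508456773951396
dn(u+v) = (dn u·dn v − m·sn u·sn v·cn u·cn v)/D = 0.9496242530865394/0.9508456773951396 = 0.9987154337053451

dn(u+v)=0.9987154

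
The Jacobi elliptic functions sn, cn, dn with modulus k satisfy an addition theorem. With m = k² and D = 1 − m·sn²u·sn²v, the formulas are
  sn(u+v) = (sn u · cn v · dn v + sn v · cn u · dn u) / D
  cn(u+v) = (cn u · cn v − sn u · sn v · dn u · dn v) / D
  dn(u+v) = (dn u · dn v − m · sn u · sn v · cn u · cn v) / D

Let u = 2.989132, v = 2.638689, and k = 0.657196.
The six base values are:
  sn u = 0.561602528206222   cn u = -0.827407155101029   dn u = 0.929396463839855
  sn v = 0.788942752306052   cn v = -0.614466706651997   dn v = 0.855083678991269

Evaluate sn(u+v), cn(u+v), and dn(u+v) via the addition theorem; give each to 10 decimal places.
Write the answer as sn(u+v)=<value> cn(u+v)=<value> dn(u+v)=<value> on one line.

sn(u+v)=-0.9853092469 cn(u+v)=0.1707796476 dn(u+v)=0.7620303604

m = k² = 0.431906582416
D = 1 − m·sn²u·sn²v = 0.9152111171804854
sn(u+v) = (sn u·cn v·dn v + sn v·cn u·dn u)/D = -0.9017659765909944/0.9152111171804854 = -0.9853092468643609
cn(u+v) = (cn u·cn v − sn u·sn v·dn u·dn v)/D = 0.1562994320963523/0.9152111171804854 = 0.1707796476269519
dn(u+v) = (dn u·dn v − m·sn u·sn v·cn u·cn v)/D = 0.6974186575027795/0.9152111171804854 = 0.7620303604389502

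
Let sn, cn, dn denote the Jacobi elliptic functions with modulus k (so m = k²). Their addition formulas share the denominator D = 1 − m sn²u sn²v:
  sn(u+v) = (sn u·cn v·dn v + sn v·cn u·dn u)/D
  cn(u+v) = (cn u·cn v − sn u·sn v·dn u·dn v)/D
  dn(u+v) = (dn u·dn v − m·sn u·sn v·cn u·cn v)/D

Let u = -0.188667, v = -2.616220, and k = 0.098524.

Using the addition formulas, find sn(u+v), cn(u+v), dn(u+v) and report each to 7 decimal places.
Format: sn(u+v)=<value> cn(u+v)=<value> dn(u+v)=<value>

sn u = -0.1875391198333624, cn u = 0.9822571346303002, dn u = 0.9998292837373854
sn v = -0.5079532118254474, cn v = -0.8613846612264535, dn v = 0.9987469347627907
m = k² = 0.009706978576
D = 1 − m·sn²u·sn²v = 0.9999119123063093
sn(u+v) = (sn u·cn v·dn v + sn v·cn u·dn u)/D = -0.3375145922038285/0.9999119123063093 = -0.3375443257049982
cn(u+v) = (cn u·cn v − sn u·sn v·dn u·dn v)/D = -0.9412267168018254/0.9999119123063093 = -0.9413096345965859
dn(u+v) = (dn u·dn v − m·sn u·sn v·cn u·cn v)/D = 0.9993588200593314/0.9999119123063093 = 0.9994468590281097

sn(u+v)=-0.3375443 cn(u+v)=-0.9413096 dn(u+v)=0.9994469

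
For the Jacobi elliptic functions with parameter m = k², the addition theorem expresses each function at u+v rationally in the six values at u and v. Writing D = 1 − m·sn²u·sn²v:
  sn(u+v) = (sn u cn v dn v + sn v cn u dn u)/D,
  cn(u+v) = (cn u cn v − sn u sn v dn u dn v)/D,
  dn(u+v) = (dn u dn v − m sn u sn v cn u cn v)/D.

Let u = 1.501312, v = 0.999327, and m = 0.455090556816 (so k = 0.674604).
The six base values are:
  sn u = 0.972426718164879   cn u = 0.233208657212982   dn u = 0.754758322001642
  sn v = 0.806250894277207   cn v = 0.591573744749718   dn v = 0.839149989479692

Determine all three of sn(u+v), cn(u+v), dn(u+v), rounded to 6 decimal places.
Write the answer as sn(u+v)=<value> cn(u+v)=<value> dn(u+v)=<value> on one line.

m = k² = 0.455090556816
D = 1 − m·sn²u·sn²v = 0.7202616502986853
sn(u+v) = (sn u·cn v·dn v + sn v·cn u·dn u)/D = 0.6246443962193189/0.7202616502986853 = 0.8672465012683725
cn(u+v) = (cn u·cn v − sn u·sn v·dn u·dn v)/D = -0.3586031555393626/0.7202616502986853 = -0.4978790074282775
dn(u+v) = (dn u·dn v − m·sn u·sn v·cn u·cn v)/D = 0.5841312596410906/0.7202616502986853 = 0.8109986966526084

sn(u+v)=0.867247 cn(u+v)=-0.497879 dn(u+v)=0.810999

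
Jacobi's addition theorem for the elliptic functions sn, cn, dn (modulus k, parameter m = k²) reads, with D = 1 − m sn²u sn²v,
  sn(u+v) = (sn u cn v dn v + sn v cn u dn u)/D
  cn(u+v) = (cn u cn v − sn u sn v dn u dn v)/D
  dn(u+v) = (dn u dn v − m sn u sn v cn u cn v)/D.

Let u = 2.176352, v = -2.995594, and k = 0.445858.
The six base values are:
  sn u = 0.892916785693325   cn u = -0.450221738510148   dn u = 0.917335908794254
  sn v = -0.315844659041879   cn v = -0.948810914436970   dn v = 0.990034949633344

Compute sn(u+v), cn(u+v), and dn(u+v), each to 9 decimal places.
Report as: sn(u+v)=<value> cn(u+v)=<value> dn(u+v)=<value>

sn(u+v)=-0.719700685 cn(u+v)=0.694284469 dn(u+v)=0.947118399

m = k² = 0.198789356164
D = 1 − m·sn²u·sn²v = 0.9841888966942443
sn(u+v) = (sn u·cn v·dn v + sn v·cn u·dn u)/D = -0.7083214228271558/0.9841888966942443 = -0.7197006847022055
cn(u+v) = (cn u·cn v − sn u·sn v·dn u·dn v)/D = 0.6833070659230354/0.9841888966942443 = 0.6942844693921769
dn(u+v) = (dn u·dn v − m·sn u·sn v·cn u·cn v)/D = 0.93214341175164/0.9841888966942443 = 0.9471183985946011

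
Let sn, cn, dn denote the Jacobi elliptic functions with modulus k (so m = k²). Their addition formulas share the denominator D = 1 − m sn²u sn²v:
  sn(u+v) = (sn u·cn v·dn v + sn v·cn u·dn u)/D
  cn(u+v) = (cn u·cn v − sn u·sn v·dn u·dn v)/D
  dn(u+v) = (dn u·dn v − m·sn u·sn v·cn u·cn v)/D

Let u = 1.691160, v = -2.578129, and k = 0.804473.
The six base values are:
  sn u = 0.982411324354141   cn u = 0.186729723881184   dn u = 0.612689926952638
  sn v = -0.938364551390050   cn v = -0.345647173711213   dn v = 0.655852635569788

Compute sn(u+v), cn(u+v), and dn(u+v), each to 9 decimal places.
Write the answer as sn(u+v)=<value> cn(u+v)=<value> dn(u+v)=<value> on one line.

m = k² = 0.647176807729
D = 1 − m·sn²u·sn²v = 0.4500124588085899
sn(u+v) = (sn u·cn v·dn v + sn v·cn u·dn u)/D = -0.3300622376551217/0.4500124588085899 = -0.7334513327230163
cn(u+v) = (cn u·cn v − sn u·sn v·dn u·dn v)/D = 0.305892354198412/0.4500124588085899 = 0.6797419676074379
dn(u+v) = (dn u·dn v − m·sn u·sn v·cn u·cn v)/D = 0.3633277751950897/0.4500124588085899 = 0.8073727028736086

sn(u+v)=-0.733451333 cn(u+v)=0.679741968 dn(u+v)=0.807372703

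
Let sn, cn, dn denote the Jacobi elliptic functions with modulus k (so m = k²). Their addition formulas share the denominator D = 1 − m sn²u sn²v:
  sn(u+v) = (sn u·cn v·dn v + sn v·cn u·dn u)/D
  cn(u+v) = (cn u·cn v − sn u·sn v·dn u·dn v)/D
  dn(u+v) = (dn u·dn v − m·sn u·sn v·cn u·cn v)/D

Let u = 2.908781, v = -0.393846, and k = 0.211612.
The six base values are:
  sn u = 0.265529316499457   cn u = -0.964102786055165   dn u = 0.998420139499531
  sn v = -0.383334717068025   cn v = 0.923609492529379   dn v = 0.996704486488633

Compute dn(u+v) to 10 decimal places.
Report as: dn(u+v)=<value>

dn(u+v)=0.9915311809

m = k² = 0.044779638544
D = 1 − m·sn²u·sn²v = 0.9995360599708658
dn(u+v) = (dn u·dn v − m·sn u·sn v·cn u·cn v)/D = 0.9910711699269456/0.9995360599708658 = 0.9915311809319146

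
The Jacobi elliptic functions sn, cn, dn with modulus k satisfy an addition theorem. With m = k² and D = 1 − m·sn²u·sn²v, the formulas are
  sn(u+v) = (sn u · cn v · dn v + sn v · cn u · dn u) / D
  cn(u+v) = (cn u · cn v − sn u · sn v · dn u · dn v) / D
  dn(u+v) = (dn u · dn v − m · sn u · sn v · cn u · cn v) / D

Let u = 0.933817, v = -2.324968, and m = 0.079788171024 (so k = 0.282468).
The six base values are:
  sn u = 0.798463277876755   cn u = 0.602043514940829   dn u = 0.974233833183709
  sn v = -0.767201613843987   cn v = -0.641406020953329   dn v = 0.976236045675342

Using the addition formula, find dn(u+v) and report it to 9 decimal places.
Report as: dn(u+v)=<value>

m = k² = 0.079788171024
D = 1 − m·sn²u·sn²v = 0.9700589228762502
dn(u+v) = (dn u·dn v − m·sn u·sn v·cn u·cn v)/D = 0.9322081879456898/0.9700589228762502 = 0.9609809940015479

dn(u+v)=0.960980994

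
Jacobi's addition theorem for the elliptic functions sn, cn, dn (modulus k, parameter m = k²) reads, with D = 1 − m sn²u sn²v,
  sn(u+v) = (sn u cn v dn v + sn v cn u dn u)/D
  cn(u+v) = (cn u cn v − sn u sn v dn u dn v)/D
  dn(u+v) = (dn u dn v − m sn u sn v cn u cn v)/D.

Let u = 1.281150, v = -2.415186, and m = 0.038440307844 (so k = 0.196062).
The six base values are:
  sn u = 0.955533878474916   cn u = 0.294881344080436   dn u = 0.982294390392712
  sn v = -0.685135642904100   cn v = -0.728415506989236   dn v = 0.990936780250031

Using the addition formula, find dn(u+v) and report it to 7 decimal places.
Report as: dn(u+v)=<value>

m = k² = 0.038440307844
D = 1 − m·sn²u·sn²v = 0.9835247444734336
dn(u+v) = (dn u·dn v − m·sn u·sn v·cn u·cn v)/D = 0.9679861390228181/0.9835247444734336 = 0.984201103695734

dn(u+v)=0.9842011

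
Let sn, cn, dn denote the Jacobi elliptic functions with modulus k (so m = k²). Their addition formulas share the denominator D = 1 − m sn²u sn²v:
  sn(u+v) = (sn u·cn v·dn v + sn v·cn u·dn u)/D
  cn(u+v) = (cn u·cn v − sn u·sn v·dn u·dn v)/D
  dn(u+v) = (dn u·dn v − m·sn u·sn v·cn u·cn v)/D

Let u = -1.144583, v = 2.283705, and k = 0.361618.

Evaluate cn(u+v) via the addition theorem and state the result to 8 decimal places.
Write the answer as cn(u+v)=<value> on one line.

cn(u+v)=0.44078520

sn u = -0.8998770880000534, cn u = 0.4361435847201517, dn u = 0.9455724145374391
sn v = 0.8148800520970847, cn v = -0.5796296237204, dn v = 0.9555974417638951
m = k² = 0.130767577924
D = 1 − m·sn²u·sn²v = 0.9296840511487388
cn(u+v) = (cn u·cn v − sn u·sn v·dn u·dn v)/D = 0.4097909678821989/0.9296840511487388 = 0.4407851972676651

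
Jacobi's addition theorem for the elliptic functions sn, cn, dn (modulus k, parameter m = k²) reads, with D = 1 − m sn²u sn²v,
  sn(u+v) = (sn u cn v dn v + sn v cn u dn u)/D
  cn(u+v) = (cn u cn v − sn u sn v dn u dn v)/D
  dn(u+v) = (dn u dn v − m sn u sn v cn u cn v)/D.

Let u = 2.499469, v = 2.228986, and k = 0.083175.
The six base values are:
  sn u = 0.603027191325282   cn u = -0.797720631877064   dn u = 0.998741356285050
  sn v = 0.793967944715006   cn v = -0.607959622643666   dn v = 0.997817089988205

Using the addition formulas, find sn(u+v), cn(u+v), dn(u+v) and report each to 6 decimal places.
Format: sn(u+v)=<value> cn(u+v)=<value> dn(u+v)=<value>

m = k² = 0.006918080625
D = 1 − m·sn²u·sn²v = 0.9984141381647202
sn(u+v) = (sn u·cn v·dn v + sn v·cn u·dn u)/D = -0.9983833237059932/0.9984141381647202 = -0.9999691365961787
cn(u+v) = (cn u·cn v − sn u·sn v·dn u·dn v)/D = 0.007844120917930441/0.9984141381647202 = 0.007856580368893277
dn(u+v) = (dn u·dn v − m·sn u·sn v·cn u·cn v)/D = 0.9949548035839147/0.9984141381647202 = 0.9965351706786079

sn(u+v)=-0.999969 cn(u+v)=0.007857 dn(u+v)=0.996535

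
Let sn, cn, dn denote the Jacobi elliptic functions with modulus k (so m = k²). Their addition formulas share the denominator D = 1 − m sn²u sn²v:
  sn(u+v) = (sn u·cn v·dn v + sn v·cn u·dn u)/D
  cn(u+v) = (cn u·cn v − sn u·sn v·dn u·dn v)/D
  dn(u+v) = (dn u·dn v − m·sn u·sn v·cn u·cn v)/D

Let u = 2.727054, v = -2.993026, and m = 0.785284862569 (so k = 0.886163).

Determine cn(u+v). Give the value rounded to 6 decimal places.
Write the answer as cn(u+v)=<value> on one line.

cn(u+v)=0.965471

sn u = 0.9712678129906239, cn u = -0.2379891498543797, dn u = 0.5091097696392922
sn v = -0.9274658506661898, cn v = -0.3739078708024758, dn v = 0.569652116190399
m = k² = 0.785284862569
D = 1 − m·sn²u·sn²v = 0.3627628666933975
cn(u+v) = (cn u·cn v − sn u·sn v·dn u·dn v)/D = 0.3502370820557181/0.3627628666933975 = 0.9654711499226682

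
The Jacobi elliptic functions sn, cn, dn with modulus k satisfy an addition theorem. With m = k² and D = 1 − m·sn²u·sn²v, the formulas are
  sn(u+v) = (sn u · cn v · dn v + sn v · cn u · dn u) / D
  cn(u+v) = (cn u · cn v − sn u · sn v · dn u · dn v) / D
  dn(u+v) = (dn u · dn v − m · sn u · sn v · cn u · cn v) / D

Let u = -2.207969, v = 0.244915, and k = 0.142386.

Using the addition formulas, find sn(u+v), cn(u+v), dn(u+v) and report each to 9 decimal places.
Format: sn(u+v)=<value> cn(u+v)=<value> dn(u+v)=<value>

sn u = -0.8118516028881127, cn u = -0.5838638324883655, dn u = 0.9932962774962476
sn v = 0.2424262807602348, cn v = 0.9701698296673422, dn v = 0.9994040725310433
m = k² = 0.020273772996
D = 1 − m·sn²u·sn²v = 0.9992146788718862
sn(u+v) = (sn u·cn v·dn v + sn v·cn u·dn u)/D = -0.9277596246962649/0.9992146788718862 = -0.9284887865575653
cn(u+v) = (cn u·cn v − sn u·sn v·dn u·dn v)/D = -0.3710687985488572/0.9992146788718862 = -0.3713604357451934
dn(u+v) = (dn u·dn v − m·sn u·sn v·cn u·cn v)/D = 0.9904441272728378/0.9992146788718862 = 0.9912225552881685

sn(u+v)=-0.928488787 cn(u+v)=-0.371360436 dn(u+v)=0.991222555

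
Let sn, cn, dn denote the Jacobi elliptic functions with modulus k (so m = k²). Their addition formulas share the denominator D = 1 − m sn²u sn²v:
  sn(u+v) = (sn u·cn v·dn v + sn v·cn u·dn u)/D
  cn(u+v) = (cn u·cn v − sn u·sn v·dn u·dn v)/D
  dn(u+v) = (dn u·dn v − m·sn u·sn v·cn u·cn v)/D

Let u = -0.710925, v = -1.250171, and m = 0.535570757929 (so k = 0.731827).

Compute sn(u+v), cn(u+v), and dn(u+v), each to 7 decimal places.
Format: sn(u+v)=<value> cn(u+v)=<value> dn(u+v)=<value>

sn(u+v)=-0.9986699 cn(u+v)=-0.0515595 dn(u+v)=0.6825342

sn u = -0.6304869407337489, cn u = 0.7761998567148787, dn u = 0.8871883916359783
sn v = -0.9012756900541479, cn v = 0.4332460392403139, dn v = 0.75163622476375
m = k² = 0.535570757929
D = 1 − m·sn²u·sn²v = 0.8270644172628779
sn(u+v) = (sn u·cn v·dn v + sn v·cn u·dn u)/D = -0.825964359643175/0.8270644172628779 = -0.9986699251028796
cn(u+v) = (cn u·cn v − sn u·sn v·dn u·dn v)/D = -0.042643017032378/0.8270644172628779 = -0.05155948695447764
dn(u+v) = (dn u·dn v − m·sn u·sn v·cn u·cn v)/D = 0.5644997860500007/0.8270644172628779 = 0.6825342431224164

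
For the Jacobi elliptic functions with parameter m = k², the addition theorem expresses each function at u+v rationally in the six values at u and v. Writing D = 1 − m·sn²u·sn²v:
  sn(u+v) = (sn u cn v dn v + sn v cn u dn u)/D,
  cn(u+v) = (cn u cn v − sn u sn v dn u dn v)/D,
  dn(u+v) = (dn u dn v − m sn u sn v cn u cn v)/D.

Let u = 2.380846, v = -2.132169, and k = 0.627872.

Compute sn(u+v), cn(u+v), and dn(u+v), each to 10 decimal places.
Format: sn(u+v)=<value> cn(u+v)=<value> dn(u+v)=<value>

sn(u+v)=0.2451555793 cn(u+v)=0.9694837502 dn(u+v)=0.9880823280

sn u = 0.8852805908961671, cn u = -0.465057281829382, dn u = 0.8312873605993246
sn v = -0.960651146790461, cn v = -0.2777577616740389, dn v = 0.7976157148101822
m = k² = 0.394223248384
D = 1 − m·sn²u·sn²v = 0.7148748486898967
sn(u+v) = (sn u·cn v·dn v + sn v·cn u·dn u)/D = 0.1752555576847009/0.7148748486898967 = 0.2451555793379499
cn(u+v) = (cn u·cn v − sn u·sn v·dn u·dn v)/D = 0.6930595492380342/0.7148748486898967 = 0.9694837502090864
dn(u+v) = (dn u·dn v − m·sn u·sn v·cn u·cn v)/D = 0.7063552046865758/0.7148748486898967 = 0.988082327950222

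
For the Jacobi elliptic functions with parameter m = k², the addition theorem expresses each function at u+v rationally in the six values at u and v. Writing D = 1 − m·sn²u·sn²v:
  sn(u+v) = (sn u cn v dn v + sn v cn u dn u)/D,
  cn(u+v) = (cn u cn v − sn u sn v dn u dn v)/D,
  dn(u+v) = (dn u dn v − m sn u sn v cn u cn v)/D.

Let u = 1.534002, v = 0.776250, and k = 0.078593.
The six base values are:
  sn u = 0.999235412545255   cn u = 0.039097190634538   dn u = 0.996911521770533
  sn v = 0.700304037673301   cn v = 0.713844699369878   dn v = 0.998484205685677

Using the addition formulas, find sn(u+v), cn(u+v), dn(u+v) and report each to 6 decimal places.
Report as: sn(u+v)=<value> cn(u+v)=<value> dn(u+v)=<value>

sn(u+v)=0.741757 cn(u+v)=-0.670669 dn(u+v)=0.998299

m = k² = 0.006176859649
D = 1 − m·sn²u·sn²v = 0.9969753395486372
sn(u+v) = (sn u·cn v·dn v + sn v·cn u·dn u)/D = 0.7395130464218019/0.9969753395486372 = 0.7417566082994623
cn(u+v) = (cn u·cn v − sn u·sn v·dn u·dn v)/D = -0.6686406223376398/0.9969753395486372 = -0.6706691688486045
dn(u+v) = (dn u·dn v − m·sn u·sn v·cn u·cn v)/D = 0.9952797744697878/0.9969753395486372 = 0.9982992908534558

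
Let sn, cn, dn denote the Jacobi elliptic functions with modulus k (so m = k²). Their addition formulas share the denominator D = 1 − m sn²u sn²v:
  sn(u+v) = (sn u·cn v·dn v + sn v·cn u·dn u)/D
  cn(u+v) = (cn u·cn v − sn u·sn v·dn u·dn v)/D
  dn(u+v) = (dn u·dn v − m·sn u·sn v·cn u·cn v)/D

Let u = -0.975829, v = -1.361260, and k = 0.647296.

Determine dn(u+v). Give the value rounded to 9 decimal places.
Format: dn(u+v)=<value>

sn u = -0.7971525688605996, cn u = 0.6037779243719888, dn u = 0.8565923962608519
sn v = -0.9455048936410795, cn v = 0.3256078870371093, dn v = 0.7908410965041194
m = k² = 0.418992111616
D = 1 − m·sn²u·sn²v = 0.7619784338746251
dn(u+v) = (dn u·dn v − m·sn u·sn v·cn u·cn v)/D = 0.6153439648041707/0.7619784338746251 = 0.8075608671431487

dn(u+v)=0.807560867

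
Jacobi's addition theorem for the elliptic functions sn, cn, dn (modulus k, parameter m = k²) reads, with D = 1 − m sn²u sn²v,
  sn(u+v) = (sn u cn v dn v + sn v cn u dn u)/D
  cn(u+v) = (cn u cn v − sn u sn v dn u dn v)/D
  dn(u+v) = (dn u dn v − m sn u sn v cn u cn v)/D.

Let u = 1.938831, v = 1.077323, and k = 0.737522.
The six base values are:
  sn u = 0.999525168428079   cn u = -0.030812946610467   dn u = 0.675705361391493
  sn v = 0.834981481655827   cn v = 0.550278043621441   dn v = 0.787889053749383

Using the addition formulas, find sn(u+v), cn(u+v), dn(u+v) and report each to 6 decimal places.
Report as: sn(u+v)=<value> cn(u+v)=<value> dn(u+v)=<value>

m = k² = 0.543938700484
D = 1 − m·sn²u·sn²v = 0.6211292170655985
sn(u+v) = (sn u·cn v·dn v + sn v·cn u·dn u)/D = 0.4159674704567868/0.6211292170655985 = 0.6696955464789474
cn(u+v) = (cn u·cn v − sn u·sn v·dn u·dn v)/D = -0.4612727694264052/0.6211292170655985 = -0.7426357620167938
dn(u+v) = (dn u·dn v − m·sn u·sn v·cn u·cn v)/D = 0.5400781142005599/0.6211292170655985 = 0.8695100783570472

sn(u+v)=0.669696 cn(u+v)=-0.742636 dn(u+v)=0.869510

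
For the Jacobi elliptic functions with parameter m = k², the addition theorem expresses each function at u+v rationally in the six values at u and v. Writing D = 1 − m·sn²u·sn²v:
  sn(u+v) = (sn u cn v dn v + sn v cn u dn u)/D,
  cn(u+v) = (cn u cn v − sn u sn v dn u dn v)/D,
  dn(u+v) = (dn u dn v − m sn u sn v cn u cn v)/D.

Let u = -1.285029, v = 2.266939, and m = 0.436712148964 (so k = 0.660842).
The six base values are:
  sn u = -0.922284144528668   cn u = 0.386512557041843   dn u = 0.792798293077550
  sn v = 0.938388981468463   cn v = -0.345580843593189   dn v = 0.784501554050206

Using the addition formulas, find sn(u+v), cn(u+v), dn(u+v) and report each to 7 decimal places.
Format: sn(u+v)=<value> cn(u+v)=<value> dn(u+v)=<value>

sn(u+v)=0.7989189 cn(u+v)=0.6014388 dn(u+v)=0.8492698

m = k² = 0.436712148964
D = 1 − m·sn²u·sn²v = 0.6728924575838906
sn(u+v) = (sn u·cn v·dn v + sn v·cn u·dn u)/D = 0.5375865105994203/0.6728924575838906 = 0.7989189127333895
cn(u+v) = (cn u·cn v − sn u·sn v·dn u·dn v)/D = 0.4047035990633483/0.6728924575838906 = 0.601438750727702
dn(u+v) = (dn u·dn v − m·sn u·sn v·cn u·cn v)/D = 0.5714672109327468/0.6728924575838906 = 0.8492697525317425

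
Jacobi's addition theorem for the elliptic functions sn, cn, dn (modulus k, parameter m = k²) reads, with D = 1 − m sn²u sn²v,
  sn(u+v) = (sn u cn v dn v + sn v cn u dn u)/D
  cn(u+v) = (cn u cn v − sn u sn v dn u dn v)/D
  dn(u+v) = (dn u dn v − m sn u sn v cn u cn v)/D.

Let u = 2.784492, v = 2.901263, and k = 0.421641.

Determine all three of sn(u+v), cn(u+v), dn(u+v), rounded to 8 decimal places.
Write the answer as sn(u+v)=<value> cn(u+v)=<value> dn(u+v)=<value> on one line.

sn(u+v)=-0.77696565 cn(u+v)=0.62954300 dn(u+v)=0.94481631

sn u = 0.4872254309971282, cn u = -0.8732762331528682, dn u = 0.9786709263561661
sn v = 0.3840143888683867, cn v = -0.9233271084193508, dn v = 0.986804509837613
m = k² = 0.177781132881
D = 1 − m·sn²u·sn²v = 0.9937764159188096
sn(u+v) = (sn u·cn v·dn v + sn v·cn u·dn u)/D = -0.7721301341783817/0.9937764159188096 = -0.7769656451994769
cn(u+v) = (cn u·cn v − sn u·sn v·dn u·dn v)/D = 0.6256249840999872/0.9937764159188096 = 0.6295429978800181
dn(u+v) = (dn u·dn v − m·sn u·sn v·cn u·cn v)/D = 0.9389361693249529/0.9937764159188096 = 0.9448163130907535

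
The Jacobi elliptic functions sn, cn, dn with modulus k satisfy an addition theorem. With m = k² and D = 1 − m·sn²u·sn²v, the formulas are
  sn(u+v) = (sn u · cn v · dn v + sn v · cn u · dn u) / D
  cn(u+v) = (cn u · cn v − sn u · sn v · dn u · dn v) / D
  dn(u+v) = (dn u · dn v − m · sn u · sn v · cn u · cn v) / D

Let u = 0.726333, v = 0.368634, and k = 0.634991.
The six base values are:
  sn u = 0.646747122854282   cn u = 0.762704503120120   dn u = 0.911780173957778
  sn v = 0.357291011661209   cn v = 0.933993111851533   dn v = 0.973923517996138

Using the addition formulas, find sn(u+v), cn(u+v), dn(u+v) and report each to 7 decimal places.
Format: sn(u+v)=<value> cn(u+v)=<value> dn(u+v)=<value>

sn(u+v)=0.8551849 cn(u+v)=0.5183231 dn(u+v)=0.8397103

m = k² = 0.403213570081
D = 1 − m·sn²u·sn²v = 0.9784697867103354
sn(u+v) = (sn u·cn v·dn v + sn v·cn u·dn u)/D = 0.8367725695258233/0.9784697867103354 = 0.855184882447004
cn(u+v) = (cn u·cn v − sn u·sn v·dn u·dn v)/D = 0.5071634750197618/0.9784697867103354 = 0.5183230815177961
dn(u+v) = (dn u·dn v − m·sn u·sn v·cn u·cn v)/D = 0.8216311130807301/0.9784697867103354 = 0.8397102539497874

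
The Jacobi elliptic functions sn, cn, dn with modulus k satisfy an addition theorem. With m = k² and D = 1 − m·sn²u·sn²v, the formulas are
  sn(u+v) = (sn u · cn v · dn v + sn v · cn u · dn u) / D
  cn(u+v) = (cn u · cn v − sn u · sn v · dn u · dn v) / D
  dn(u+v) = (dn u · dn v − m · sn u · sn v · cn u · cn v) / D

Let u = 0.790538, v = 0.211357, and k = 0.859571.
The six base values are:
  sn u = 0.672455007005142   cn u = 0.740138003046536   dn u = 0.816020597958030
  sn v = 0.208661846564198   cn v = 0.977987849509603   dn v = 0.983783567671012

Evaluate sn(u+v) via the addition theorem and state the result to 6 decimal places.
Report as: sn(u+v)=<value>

sn(u+v)=0.784424

m = k² = 0.738862304041
D = 1 − m·sn²u·sn²v = 0.9854529120044825
sn(u+v) = (sn u·cn v·dn v + sn v·cn u·dn u)/D = 0.7730130917012971/0.9854529120044825 = 0.7844241792628453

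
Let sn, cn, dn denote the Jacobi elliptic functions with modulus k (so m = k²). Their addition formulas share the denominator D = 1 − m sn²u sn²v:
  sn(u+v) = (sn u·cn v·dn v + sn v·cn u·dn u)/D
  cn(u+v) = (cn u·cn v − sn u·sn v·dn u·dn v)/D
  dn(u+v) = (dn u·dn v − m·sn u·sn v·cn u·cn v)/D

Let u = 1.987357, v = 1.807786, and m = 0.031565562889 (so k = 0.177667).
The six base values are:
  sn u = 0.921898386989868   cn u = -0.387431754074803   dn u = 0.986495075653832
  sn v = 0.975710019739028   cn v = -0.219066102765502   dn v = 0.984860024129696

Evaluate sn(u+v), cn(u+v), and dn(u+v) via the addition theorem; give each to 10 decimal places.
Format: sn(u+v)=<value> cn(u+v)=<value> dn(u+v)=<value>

m = k² = 0.031565562889
D = 1 − m·sn²u·sn²v = 0.9744599832253544
sn(u+v) = (sn u·cn v·dn v + sn v·cn u·dn u)/D = -0.5718149662286787/0.9744599832253544 = -0.5868018965089101
cn(u+v) = (cn u·cn v − sn u·sn v·dn u·dn v)/D = -0.7890500005097605/0.9744599832253544 = -0.8097305318768376
dn(u+v) = (dn u·dn v − m·sn u·sn v·cn u·cn v)/D = 0.9691497265406433/0.9744599832253544 = 0.9945505646449075

sn(u+v)=-0.5868018965 cn(u+v)=-0.8097305319 dn(u+v)=0.9945505646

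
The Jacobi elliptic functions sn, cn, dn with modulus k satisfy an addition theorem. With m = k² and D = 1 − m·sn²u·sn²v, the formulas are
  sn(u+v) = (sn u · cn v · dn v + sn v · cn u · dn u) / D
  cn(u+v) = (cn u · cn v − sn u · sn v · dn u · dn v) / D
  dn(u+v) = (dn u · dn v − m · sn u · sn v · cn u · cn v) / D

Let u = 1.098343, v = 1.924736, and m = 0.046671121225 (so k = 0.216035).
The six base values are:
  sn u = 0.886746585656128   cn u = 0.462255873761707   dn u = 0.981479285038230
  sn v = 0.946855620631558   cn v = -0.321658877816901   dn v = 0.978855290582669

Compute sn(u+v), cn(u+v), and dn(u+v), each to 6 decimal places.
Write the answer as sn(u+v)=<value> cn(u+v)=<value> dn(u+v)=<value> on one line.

sn(u+v)=0.155501 cn(u+v)=-0.987836 dn(u+v)=0.999436

m = k² = 0.046671121225
D = 1 − m·sn²u·sn²v = 0.9670985674813239
sn(u+v) = (sn u·cn v·dn v + sn v·cn u·dn u)/D = 0.1503844403808604/0.9670985674813239 = 0.1555006339969215
cn(u+v) = (cn u·cn v − sn u·sn v·dn u·dn v)/D = -0.9553345797759884/0.9670985674813239 = -0.9878357924405025
dn(u+v) = (dn u·dn v − m·sn u·sn v·cn u·cn v)/D = 0.9665527142479349/0.9670985674813239 = 0.9994355764223592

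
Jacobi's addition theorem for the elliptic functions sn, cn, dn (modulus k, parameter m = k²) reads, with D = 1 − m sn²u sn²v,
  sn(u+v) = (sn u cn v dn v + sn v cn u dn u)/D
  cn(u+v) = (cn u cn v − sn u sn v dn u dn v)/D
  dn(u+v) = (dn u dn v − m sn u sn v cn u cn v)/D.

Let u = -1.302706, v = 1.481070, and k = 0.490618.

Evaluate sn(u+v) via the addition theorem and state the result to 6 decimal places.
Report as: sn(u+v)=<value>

sn u = -0.9456303860979985, cn u = 0.325243251871811, dn u = 0.8858649021201852
sn v = 0.9848528909967551, cn v = 0.1733919925928925, dn v = 0.8755174198237781
m = k² = 0.240706021924
D = 1 − m·sn²u·sn²v = 0.7912278701962482
sn(u+v) = (sn u·cn v·dn v + sn v·cn u·dn u)/D = 0.1402033890892848/0.7912278701962482 = 0.1771972327700112

sn(u+v)=0.177197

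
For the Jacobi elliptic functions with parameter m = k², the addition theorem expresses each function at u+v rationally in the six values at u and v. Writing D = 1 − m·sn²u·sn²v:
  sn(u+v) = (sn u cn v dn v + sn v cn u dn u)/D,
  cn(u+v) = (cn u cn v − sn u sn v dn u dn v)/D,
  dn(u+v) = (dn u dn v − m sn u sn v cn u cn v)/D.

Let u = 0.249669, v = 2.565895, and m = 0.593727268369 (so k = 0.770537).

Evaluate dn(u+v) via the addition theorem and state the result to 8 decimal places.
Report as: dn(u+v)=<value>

dn(u+v)=0.77041465

sn u = 0.2456117465786332, cn u = 0.9693682839574406, dn u = 0.981928370766937
sn v = 0.9162991418108615, cn v = -0.400494547674096, dn v = 0.7081695707484247
m = k² = 0.593727268369
D = 1 − m·sn²u·sn²v = 0.9699281724687653
dn(u+v) = (dn u·dn v − m·sn u·sn v·cn u·cn v)/D = 0.7472468780208145/0.9699281724687653 = 0.7704146546427675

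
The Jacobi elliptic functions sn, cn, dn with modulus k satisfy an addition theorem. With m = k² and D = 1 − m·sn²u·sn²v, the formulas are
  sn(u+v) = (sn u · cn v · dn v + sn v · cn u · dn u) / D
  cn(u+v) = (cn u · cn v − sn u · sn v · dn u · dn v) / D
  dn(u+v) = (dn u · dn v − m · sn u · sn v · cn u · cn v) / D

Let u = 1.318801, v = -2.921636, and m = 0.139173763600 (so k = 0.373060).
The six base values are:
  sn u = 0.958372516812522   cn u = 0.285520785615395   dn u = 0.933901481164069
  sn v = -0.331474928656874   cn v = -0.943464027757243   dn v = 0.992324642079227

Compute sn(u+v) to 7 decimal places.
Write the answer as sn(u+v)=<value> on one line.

sn(u+v)=-0.9996779

m = k² = 0.1391737636
D = 1 − m·sn²u·sn²v = 0.9859548156022471
sn(u+v) = (sn u·cn v·dn v + sn v·cn u·dn u)/D = -0.9856372340760189/0.9859548156022471 = -0.9996778944418115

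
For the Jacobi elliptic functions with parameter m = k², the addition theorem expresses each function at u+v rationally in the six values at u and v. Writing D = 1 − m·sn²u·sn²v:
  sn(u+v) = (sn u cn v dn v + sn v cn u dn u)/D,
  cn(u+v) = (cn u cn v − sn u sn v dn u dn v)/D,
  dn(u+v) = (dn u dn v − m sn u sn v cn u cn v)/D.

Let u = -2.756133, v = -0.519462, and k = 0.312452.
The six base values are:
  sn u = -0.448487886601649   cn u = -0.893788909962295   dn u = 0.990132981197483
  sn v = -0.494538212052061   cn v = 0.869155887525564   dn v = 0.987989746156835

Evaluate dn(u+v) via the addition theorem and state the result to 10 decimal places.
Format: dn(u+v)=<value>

dn(u+v)=0.9998640071

m = k² = 0.097626252304
D = 1 − m·sn²u·sn²v = 0.9951974957091374
dn(u+v) = (dn u·dn v − m·sn u·sn v·cn u·cn v)/D = 0.9950621559468079/0.9951974957091374 = 0.9998640071313353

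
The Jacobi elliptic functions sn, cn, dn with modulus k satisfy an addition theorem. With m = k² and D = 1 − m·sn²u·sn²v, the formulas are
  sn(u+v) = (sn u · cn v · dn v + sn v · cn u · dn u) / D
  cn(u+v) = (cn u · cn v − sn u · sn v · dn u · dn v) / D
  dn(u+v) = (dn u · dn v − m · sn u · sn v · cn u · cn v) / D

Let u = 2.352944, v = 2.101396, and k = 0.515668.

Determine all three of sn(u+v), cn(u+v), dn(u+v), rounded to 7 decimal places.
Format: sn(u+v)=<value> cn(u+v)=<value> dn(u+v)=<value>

sn u = 0.8395271275916865, cn u = -0.5433177726134607, dn u = 0.9014336543267862
sn v = 0.9389785291123554, cn v = -0.343975757671958, dn v = 0.8749566944375287
m = k² = 0.265913486224
D = 1 − m·sn²u·sn²v = 0.8347577289041985
sn(u+v) = (sn u·cn v·dn v + sn v·cn u·dn u)/D = -0.7125461007761086/0.8347577289041985 = -0.8535962904009056
cn(u+v) = (cn u·cn v − sn u·sn v·dn u·dn v)/D = -0.4348545966573873/0.8347577289041985 = -0.5209350948187431
dn(u+v) = (dn u·dn v − m·sn u·sn v·cn u·cn v)/D = 0.7495400945536334/0.8347577289041985 = 0.897913332935016

sn(u+v)=-0.8535963 cn(u+v)=-0.5209351 dn(u+v)=0.8979133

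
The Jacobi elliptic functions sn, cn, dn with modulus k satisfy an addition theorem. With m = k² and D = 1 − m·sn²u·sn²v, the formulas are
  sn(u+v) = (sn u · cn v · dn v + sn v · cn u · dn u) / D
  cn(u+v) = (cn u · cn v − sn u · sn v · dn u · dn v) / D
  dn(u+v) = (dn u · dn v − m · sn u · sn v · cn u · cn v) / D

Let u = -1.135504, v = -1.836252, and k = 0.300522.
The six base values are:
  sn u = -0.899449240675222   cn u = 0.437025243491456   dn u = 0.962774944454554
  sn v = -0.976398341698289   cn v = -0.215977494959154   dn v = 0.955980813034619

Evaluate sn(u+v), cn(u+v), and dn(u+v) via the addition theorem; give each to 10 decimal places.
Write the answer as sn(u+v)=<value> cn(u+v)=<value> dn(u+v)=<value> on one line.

m = k² = 0.090313472484
D = 1 − m·sn²u·sn²v = 0.9303437763030948
sn(u+v) = (sn u·cn v·dn v + sn v·cn u·dn u)/D = -0.2251168010192044/0.9303437763030948 = -0.241971631082169
cn(u+v) = (cn u·cn v − sn u·sn v·dn u·dn v)/D = -0.9026970521746389/0.9303437763030948 = -0.970283324473545
dn(u+v) = (dn u·dn v − m·sn u·sn v·cn u·cn v)/D = 0.9278807436366839/0.9303437763030948 = 0.9973525564107085

sn(u+v)=-0.2419716311 cn(u+v)=-0.9702833245 dn(u+v)=0.9973525564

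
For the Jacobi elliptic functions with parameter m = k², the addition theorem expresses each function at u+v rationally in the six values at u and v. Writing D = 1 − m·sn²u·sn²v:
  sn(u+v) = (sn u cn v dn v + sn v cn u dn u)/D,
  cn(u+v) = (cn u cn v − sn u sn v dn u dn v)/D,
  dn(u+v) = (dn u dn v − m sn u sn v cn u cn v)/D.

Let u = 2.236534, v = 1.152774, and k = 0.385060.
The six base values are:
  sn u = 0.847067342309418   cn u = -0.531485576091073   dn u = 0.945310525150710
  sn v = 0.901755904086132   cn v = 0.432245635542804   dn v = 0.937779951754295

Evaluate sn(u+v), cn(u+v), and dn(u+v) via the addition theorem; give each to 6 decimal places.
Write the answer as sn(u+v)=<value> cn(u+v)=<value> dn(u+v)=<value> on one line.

sn(u+v)=-0.120088 cn(u+v)=-0.992763 dn(u+v)=0.998930

m = k² = 0.1482712036
D = 1 − m·sn²u·sn²v = 0.9134891301848111
sn(u+v) = (sn u·cn v·dn v + sn v·cn u·dn u)/D = -0.1096993765786768/0.9134891301848111 = -0.1200883217477182
cn(u+v) = (cn u·cn v − sn u·sn v·dn u·dn v)/D = -0.9068784029538097/0.9134891301848111 = -0.9927632119391897
dn(u+v) = (dn u·dn v − m·sn u·sn v·cn u·cn v)/D = 0.912511973750234/0.9134891301848111 = 0.9989303031614844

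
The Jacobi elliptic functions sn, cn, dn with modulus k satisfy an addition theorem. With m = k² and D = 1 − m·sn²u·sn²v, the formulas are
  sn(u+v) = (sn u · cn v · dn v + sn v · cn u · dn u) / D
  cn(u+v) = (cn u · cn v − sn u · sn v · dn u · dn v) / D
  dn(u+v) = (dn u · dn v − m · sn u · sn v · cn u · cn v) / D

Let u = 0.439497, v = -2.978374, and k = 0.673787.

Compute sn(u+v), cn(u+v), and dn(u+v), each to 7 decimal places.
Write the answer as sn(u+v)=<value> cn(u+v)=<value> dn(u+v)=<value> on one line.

sn u = 0.4199044576227385, cn u = 0.9075683150422087, dn u = 0.959141691971635
sn v = -0.5940456764461715, cn v = -0.8044313111109055, dn v = 0.9164015107534712
m = k² = 0.453988921369
D = 1 − m·sn²u·sn²v = 0.9717521171279315
sn(u+v) = (sn u·cn v·dn v + sn v·cn u·dn u)/D = -0.8266548434092254/0.9717521171279315 = -0.8506848905587679
cn(u+v) = (cn u·cn v − sn u·sn v·dn u·dn v)/D = -0.5108267289509096/0.9717521171279315 = -0.5256759619528146
dn(u+v) = (dn u·dn v − m·sn u·sn v·cn u·cn v)/D = 0.7962820551390021/0.9717521171279315 = 0.8194291950630979

sn(u+v)=-0.8506849 cn(u+v)=-0.5256760 dn(u+v)=0.8194292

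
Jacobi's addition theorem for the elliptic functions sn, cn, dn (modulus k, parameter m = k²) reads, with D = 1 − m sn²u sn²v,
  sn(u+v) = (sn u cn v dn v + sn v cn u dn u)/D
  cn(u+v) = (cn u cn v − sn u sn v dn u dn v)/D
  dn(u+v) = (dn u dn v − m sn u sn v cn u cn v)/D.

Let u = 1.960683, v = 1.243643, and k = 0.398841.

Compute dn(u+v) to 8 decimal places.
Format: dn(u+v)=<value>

dn(u+v)=0.99955597

sn u = 0.9567236482548039, cn u = -0.2909980427254077, dn u = 0.9243355630073163
sn v = 0.9342902697876822, cn v = 0.3565132420823385, dn v = 0.9279786901909326
m = k² = 0.159074143281
D = 1 − m·sn²u·sn²v = 0.8729027181502114
dn(u+v) = (dn u·dn v − m·sn u·sn v·cn u·cn v)/D = 0.8725151193835307/0.8729027181502114 = 0.9995559656779371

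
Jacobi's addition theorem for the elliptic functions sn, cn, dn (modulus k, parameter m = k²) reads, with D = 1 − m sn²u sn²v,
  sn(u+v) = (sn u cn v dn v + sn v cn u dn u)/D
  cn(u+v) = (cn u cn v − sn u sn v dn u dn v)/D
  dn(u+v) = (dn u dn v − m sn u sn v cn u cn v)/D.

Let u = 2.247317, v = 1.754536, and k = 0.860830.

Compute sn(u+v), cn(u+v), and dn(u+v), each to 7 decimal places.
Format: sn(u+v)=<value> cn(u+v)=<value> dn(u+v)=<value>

sn u = 0.998525470626491, cn u = -0.05428521447083612, dn u = 0.5110336934940185
sn v = 0.9800370423004242, cn v = 0.1988149786083444, dn v = 0.536900949444449
m = k² = 0.7410282889
D = 1 − m·sn²u·sn²v = 0.290360037346726
sn(u+v) = (sn u·cn v·dn v + sn v·cn u·dn u)/D = 0.0793987838959416/0.290360037346726 = 0.2734494203178848
cn(u+v) = (cn u·cn v − sn u·sn v·dn u·dn v)/D = -0.2792933662009137/0.290360037346726 = -0.9618863833778981
dn(u+v) = (dn u·dn v − m·sn u·sn v·cn u·cn v)/D = 0.2822009661374091/0.290360037346726 = 0.9719001578733992

sn(u+v)=0.2734494 cn(u+v)=-0.9618864 dn(u+v)=0.9719002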